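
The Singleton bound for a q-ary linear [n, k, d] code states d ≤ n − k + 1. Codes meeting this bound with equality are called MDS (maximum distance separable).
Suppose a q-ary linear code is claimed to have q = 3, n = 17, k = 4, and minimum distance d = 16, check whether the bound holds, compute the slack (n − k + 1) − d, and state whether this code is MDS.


Singleton RHS = n − k + 1 = 14, slack = -2, bound violated (no such code; not MDS).

Singleton bound: d ≤ n − k + 1.
Here n = 17, k = 4, so n − k + 1 = 14.
Given d = 16, check d ≤ 14: NO.
Slack = (n − k + 1) − d = -2.
The slack is negative: d = 16 exceeds n − k + 1 = 14 by 2, so the Singleton bound is violated and no linear [17, 4, 16]_3 code can exist. In particular it is not MDS (MDS requires d = n − k + 1 exactly).
Description: the claimed parameters are [17, 4, 16]_3; such a code would be impossible (violates the Singleton bound).


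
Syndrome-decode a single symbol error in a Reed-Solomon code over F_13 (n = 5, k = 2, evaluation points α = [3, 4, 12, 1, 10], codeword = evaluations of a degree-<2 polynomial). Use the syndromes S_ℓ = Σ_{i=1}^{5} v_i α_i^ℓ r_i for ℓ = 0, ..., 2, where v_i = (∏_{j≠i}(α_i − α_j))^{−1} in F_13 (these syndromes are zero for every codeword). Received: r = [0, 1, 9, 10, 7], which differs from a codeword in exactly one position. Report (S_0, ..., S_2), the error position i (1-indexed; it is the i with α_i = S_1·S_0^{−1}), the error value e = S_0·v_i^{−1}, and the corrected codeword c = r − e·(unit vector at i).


S = (10, 10, 10), error at position 4, error magnitude e = 12, c = [0, 1, 9, 11, 7].

Step 1: column multipliers v_i = (∏_{j≠i}(α_i − α_j))^{−1} mod 13.
  i = 1 (α = 3): (3−4)(3−12)(3−1)(3−10) = (−1)·(−9)·2·(−7) = −126 ≡ 4, so v_1 = 4^{−1} = 10 (mod 13).
  i = 2 (α = 4): (4−3)(4−12)(4−1)(4−10) = 1·(−8)·3·(−6) = 144 ≡ 1, so v_2 = 1^{−1} = 1 (mod 13).
  i = 3 (α = 12): (12−3)(12−4)(12−1)(12−10) = 9·8·11·2 = 1584 ≡ 11, so v_3 = 11^{−1} = 6 (mod 13).
  i = 4 (α = 1): (1−3)(1−4)(1−12)(1−10) = (−2)·(−3)·(−11)·(−9) = 594 ≡ 9, so v_4 = 9^{−1} = 3 (mod 13).
  i = 5 (α = 10): (10−3)(10−4)(10−12)(10−1) = 7·6·(−2)·9 = −756 ≡ 11, so v_5 = 11^{−1} = 6 (mod 13).
  v = [10, 1, 6, 3, 6].
Step 2: syndromes of r = [0, 1, 9, 10, 7] (all sums mod 13).
  S_0 = Σ v_i r_i = 10·0 + 1·1 + 6·9 + 3·10 + 6·7 = 127 ≡ 10.
  S_1 = Σ v_i α_i r_i = 10·3·0 + 1·4·1 + 6·12·9 + 3·1·10 + 6·10·7 = 1102 ≡ 10.
  α_i^2 mod 13 = [9, 3, 1, 1, 9].
  S_2 = Σ v_i α_i^2 r_i = 10·9·0 + 1·3·1 + 6·1·9 + 3·1·10 + 6·9·7 = 465 ≡ 10.
  S = (10, 10, 10) ≠ 0, so r is not a codeword (an error is present).
Step 3: locate the error. For a single error e at position i, S_ℓ = v_i·e·α_i^ℓ, so α_err = S_1/S_0.
  S_0^{−1} = 10^{−1} = 4 (mod 13), so α_err = 10·4 = 40 ≡ 1 = α_4. Error position i = 4.
  Consistency check: S_2/S_1 = 10·4 = 40 ≡ 1 = α_err ✓ (single-error assumption holds).
Step 4: error magnitude e = S_0/v_4 = S_0·∏_{j≠4}(α_4 − α_j) = 10·9 = 90 ≡ 12 (mod 13).
Step 5: correct position 4: c_4 = r_4 − e = 10 − 12 ≡ 11 (mod 13). Hence c = [0, 1, 9, 11, 7].
  Check: interpolating c through the α_i gives m(x) = 10 + 1·x (degree < 2) with m(α_i) = c_i for every i, so c is indeed a codeword.


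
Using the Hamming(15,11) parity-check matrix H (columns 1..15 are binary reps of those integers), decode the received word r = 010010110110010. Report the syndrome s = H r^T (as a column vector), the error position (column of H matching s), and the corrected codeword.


s = (0, 1, 1, 1)^T, error position = 7, corrected codeword c = 010010010110010

Compute s = H r^T mod 2 one row at a time:
  s_1 = 1 + 0 + 1 + 1 + 0 + 0 + 1 + 0 = 4 ≡ 0 (mod 2).
  s_2 = 0 + 1 + 0 + 1 + 0 + 0 + 1 + 0 = 3 ≡ 1 (mod 2).
  s_3 = 1 + 0 + 0 + 1 + 1 + 1 + 1 + 0 = 5 ≡ 1 (mod 2).
  s_4 = 0 + 0 + 1 + 1 + 0 + 1 + 0 + 0 = 3 ≡ 1 (mod 2).
s = (0, 1, 1, 1)^T — this equals column 7 of H (binary 0111), so error is at position 7.
Correct: flip bit 7 of r = 010010110110010 to get c = 010010010110010.


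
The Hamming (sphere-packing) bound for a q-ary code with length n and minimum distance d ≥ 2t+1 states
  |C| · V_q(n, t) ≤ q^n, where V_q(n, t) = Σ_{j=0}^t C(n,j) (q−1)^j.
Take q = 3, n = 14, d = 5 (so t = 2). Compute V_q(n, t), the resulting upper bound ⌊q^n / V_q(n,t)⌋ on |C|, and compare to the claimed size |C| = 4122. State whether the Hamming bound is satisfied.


V_q(n, t) = 393, q^n = 4782969, Hamming bound = 12170, |C| = 4122 ≤ bound (satisfied).

Step 1: Compute V_q(n, t) = Σ_{j=0}^2 C(n, j) (q−1)^j.
  j = 0: C(14,0)·(2)^0 = 1·1 = 1.
  j = 1: C(14,1)·(2)^1 = 14·2 = 28.
  j = 2: C(14,2)·(2)^2 = 91·4 = 364.
  V_q(n, t) = 1 + 28 + 364 = 393.
Step 2: q^n = 3^14 = 4782969.
Step 3: Hamming bound ⌊q^n / V_q(n,t)⌋ = ⌊4782969/393⌋ = 12170.
Step 4: Compare |C| = 4122 to 12170: satisfied.
The claimed |C| lies below the Hamming bound.


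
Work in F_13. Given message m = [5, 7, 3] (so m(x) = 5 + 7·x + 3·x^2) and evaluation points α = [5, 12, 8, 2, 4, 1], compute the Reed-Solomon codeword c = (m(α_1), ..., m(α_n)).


c = [11, 1, 6, 5, 3, 2]

Message polynomial: m(x) = 5 + 7·x + 3·x^2 (mod 13).
For each evaluation point α_i, compute m(α_i) mod 13:
  α_1 = 5: Horner steps 3 → 9 → 11, so m(5) = 11.
  α_2 = 12: Horner steps 3 → 4 → 1, so m(12) = 1.
  α_3 = 8: Horner steps 3 → 5 → 6, so m(8) = 6.
  α_4 = 2: Horner steps 3 → 0 → 5, so m(2) = 5.
  α_5 = 4: Horner steps 3 → 6 → 3, so m(4) = 3.
  α_6 = 1: Horner steps 3 → 10 → 2, so m(1) = 2.
Codeword c = [11, 1, 6, 5, 3, 2] ∈ F_13^6.


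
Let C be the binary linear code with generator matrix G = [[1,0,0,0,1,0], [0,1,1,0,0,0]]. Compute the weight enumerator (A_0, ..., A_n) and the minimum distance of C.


Weight distribution: A_0 = 1, A_2 = 2, A_4 = 1. Minimum distance d = 2.

Enumerate all 2^2 = 4 messages m ∈ F_2^2.
For each, compute codeword c = mG in F_2^6, then tally its weight.
  m = 00 → c = 000000, weight = 0.
  m = 10 → c = 100010, weight = 2.
  m = 01 → c = 011000, weight = 2.
  m = 11 → c = 111010, weight = 4.
Tally weights:
  weight 0: 1 codewords.
  weight 2: 2 codewords.
  weight 4: 1 codewords.
Minimum distance d = smallest w > 0 with A_w > 0 = 2.
Sanity: Σ A_w = 4 = 2^2 = 4 ✓.


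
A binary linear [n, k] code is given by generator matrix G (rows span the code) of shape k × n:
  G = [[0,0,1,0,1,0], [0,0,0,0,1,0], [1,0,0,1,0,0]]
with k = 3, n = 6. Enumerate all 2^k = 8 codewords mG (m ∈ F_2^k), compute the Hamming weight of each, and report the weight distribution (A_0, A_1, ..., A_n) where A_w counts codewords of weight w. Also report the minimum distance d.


Weight distribution: A_0 = 1, A_1 = 2, A_2 = 2, A_3 = 2, A_4 = 1. Minimum distance d = 1.

Enumerate all 2^3 = 8 messages m ∈ F_2^3.
For each, compute codeword c = mG in F_2^6, then tally its weight.
  m = 000 → c = 000000, weight = 0.
  m = 100 → c = 001010, weight = 2.
  m = 010 → c = 000010, weight = 1.
  m = 110 → c = 001000, weight = 1.
  m = 001 → c = 100100, weight = 2.
  m = 101 → c = 101110, weight = 4.
  m = 011 → c = 100110, weight = 3.
  m = 111 → c = 101100, weight = 3.
Tally weights:
  weight 0: 1 codewords.
  weight 1: 2 codewords.
  weight 2: 2 codewords.
  weight 3: 2 codewords.
  weight 4: 1 codewords.
Minimum distance d = smallest w > 0 with A_w > 0 = 1.
Sanity: Σ A_w = 8 = 2^3 = 8 ✓.


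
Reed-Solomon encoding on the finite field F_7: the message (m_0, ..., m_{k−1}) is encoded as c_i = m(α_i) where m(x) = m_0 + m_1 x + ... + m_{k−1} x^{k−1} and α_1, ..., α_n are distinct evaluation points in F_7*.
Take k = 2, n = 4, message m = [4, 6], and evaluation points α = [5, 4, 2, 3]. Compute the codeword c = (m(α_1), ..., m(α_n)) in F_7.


c = [6, 0, 2, 1]

Message polynomial: m(x) = 4 + 6·x (mod 7).
For each evaluation point α_i, compute m(α_i) mod 7:
  α_1 = 5: Horner steps 6 → 6, so m(5) = 6.
  α_2 = 4: Horner steps 6 → 0, so m(4) = 0.
  α_3 = 2: Horner steps 6 → 2, so m(2) = 2.
  α_4 = 3: Horner steps 6 → 1, so m(3) = 1.
Codeword c = [6, 0, 2, 1] ∈ F_7^4.


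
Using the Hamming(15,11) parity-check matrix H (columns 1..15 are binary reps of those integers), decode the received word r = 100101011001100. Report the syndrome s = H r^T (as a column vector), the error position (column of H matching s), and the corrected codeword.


s = (0, 0, 1, 1)^T, error position = 3, corrected codeword c = 101101011001100

Compute s = H r^T mod 2 one row at a time:
  s_1 = 1 + 1 + 0 + 0 + 1 + 1 + 0 + 0 = 4 ≡ 0 (mod 2).
  s_2 = 1 + 0 + 1 + 0 + 1 + 1 + 0 + 0 = 4 ≡ 0 (mod 2).
  s_3 = 0 + 0 + 1 + 0 + 0 + 0 + 0 + 0 = 1 ≡ 1 (mod 2).
  s_4 = 1 + 0 + 0 + 0 + 1 + 0 + 1 + 0 = 3 ≡ 1 (mod 2).
s = (0, 0, 1, 1)^T — this equals column 3 of H (binary 0011), so error is at position 3.
Correct: flip bit 3 of r = 100101011001100 to get c = 101101011001100.


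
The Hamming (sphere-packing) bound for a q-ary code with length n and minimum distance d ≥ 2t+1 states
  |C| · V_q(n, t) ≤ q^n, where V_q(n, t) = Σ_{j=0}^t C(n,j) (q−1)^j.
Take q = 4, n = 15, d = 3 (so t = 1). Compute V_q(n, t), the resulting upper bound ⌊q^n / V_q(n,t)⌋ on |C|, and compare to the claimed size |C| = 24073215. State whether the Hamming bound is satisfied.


V_q(n, t) = 46, q^n = 1073741824, Hamming bound = 23342213, |C| = 24073215 > bound (violated).

Step 1: Compute V_q(n, t) = Σ_{j=0}^1 C(n, j) (q−1)^j.
  j = 0: C(15,0)·(3)^0 = 1·1 = 1.
  j = 1: C(15,1)·(3)^1 = 15·3 = 45.
  V_q(n, t) = 1 + 45 = 46.
Step 2: q^n = 4^15 = 1073741824.
Step 3: Hamming bound ⌊q^n / V_q(n,t)⌋ = ⌊1073741824/46⌋ = 23342213.
Step 4: Compare |C| = 24073215 to 23342213: violated.
The claimed |C| lies above the Hamming bound, so no 4-ary code of length 15 with d ≥ 3 can have 24073215 codewords.


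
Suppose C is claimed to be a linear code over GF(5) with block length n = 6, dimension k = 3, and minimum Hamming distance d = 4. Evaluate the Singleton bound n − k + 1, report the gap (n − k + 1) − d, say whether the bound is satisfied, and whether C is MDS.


Singleton RHS = n − k + 1 = 4, slack = 0, bound satisfied, MDS.

Singleton bound: d ≤ n − k + 1.
Here n = 6, k = 3, so n − k + 1 = 4.
Given d = 4, check d ≤ 4: YES.
Slack = (n − k + 1) − d = 0.
The code is MDS (slack = 0).
Description: the claimed parameters are [6, 3, 4]_5; such a code would be MDS (meets Singleton bound).


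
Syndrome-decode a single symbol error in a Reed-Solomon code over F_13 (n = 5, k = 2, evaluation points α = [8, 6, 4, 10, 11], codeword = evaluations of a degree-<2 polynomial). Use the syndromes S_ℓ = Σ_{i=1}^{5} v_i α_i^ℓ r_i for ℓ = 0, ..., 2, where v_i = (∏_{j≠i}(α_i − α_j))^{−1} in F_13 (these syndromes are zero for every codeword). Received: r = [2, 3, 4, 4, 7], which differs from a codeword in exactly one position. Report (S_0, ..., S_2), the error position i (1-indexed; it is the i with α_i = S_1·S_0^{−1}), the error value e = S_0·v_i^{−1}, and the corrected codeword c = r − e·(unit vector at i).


S = (4, 1, 10), error at position 4, error magnitude e = 3, c = [2, 3, 4, 1, 7].

Step 1: column multipliers v_i = (∏_{j≠i}(α_i − α_j))^{−1} mod 13.
  i = 1 (α = 8): (8−6)(8−4)(8−10)(8−11) = 2·4·(−2)·(−3) = 48 ≡ 9, so v_1 = 9^{−1} = 3 (mod 13).
  i = 2 (α = 6): (6−8)(6−4)(6−10)(6−11) = (−2)·2·(−4)·(−5) = −80 ≡ 11, so v_2 = 11^{−1} = 6 (mod 13).
  i = 3 (α = 4): (4−8)(4−6)(4−10)(4−11) = (−4)·(−2)·(−6)·(−7) = 336 ≡ 11, so v_3 = 11^{−1} = 6 (mod 13).
  i = 4 (α = 10): (10−8)(10−6)(10−4)(10−11) = 2·4·6·(−1) = −48 ≡ 4, so v_4 = 4^{−1} = 10 (mod 13).
  i = 5 (α = 11): (11−8)(11−6)(11−4)(11−10) = 3·5·7·1 = 105 ≡ 1, so v_5 = 1^{−1} = 1 (mod 13).
  v = [3, 6, 6, 10, 1].
Step 2: syndromes of r = [2, 3, 4, 4, 7] (all sums mod 13).
  S_0 = Σ v_i r_i = 3·2 + 6·3 + 6·4 + 10·4 + 1·7 = 95 ≡ 4.
  S_1 = Σ v_i α_i r_i = 3·8·2 + 6·6·3 + 6·4·4 + 10·10·4 + 1·11·7 = 729 ≡ 1.
  α_i^2 mod 13 = [12, 10, 3, 9, 4].
  S_2 = Σ v_i α_i^2 r_i = 3·12·2 + 6·10·3 + 6·3·4 + 10·9·4 + 1·4·7 = 712 ≡ 10.
  S = (4, 1, 10) ≠ 0, so r is not a codeword (an error is present).
Step 3: locate the error. For a single error e at position i, S_ℓ = v_i·e·α_i^ℓ, so α_err = S_1/S_0.
  S_0^{−1} = 4^{−1} = 10 (mod 13), so α_err = 1·10 = 10 ≡ 10 = α_4. Error position i = 4.
  Consistency check: S_2/S_1 = 10·1 = 10 ≡ 10 = α_err ✓ (single-error assumption holds).
Step 4: error magnitude e = S_0/v_4 = S_0·∏_{j≠4}(α_4 − α_j) = 4·4 = 16 ≡ 3 (mod 13).
Step 5: correct position 4: c_4 = r_4 − e = 4 − 3 ≡ 1 (mod 13). Hence c = [2, 3, 4, 1, 7].
  Check: interpolating c through the α_i gives m(x) = 6 + 6·x (degree < 2) with m(α_i) = c_i for every i, so c is indeed a codeword.


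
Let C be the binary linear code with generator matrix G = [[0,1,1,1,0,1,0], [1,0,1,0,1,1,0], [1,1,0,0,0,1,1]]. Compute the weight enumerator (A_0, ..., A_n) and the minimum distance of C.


Weight distribution: A_0 = 1, A_4 = 7. Minimum distance d = 4.

Enumerate all 2^3 = 8 messages m ∈ F_2^3.
For each, compute codeword c = mG in F_2^7, then tally its weight.
  m = 000 → c = 0000000, weight = 0.
  m = 100 → c = 0111010, weight = 4.
  m = 010 → c = 1010110, weight = 4.
  m = 110 → c = 1101100, weight = 4.
  m = 001 → c = 1100011, weight = 4.
  m = 101 → c = 1011001, weight = 4.
  m = 011 → c = 0110101, weight = 4.
  m = 111 → c = 0001111, weight = 4.
Tally weights:
  weight 0: 1 codewords.
  weight 4: 7 codewords.
Minimum distance d = smallest w > 0 with A_w > 0 = 4.
Sanity: Σ A_w = 8 = 2^3 = 8 ✓.


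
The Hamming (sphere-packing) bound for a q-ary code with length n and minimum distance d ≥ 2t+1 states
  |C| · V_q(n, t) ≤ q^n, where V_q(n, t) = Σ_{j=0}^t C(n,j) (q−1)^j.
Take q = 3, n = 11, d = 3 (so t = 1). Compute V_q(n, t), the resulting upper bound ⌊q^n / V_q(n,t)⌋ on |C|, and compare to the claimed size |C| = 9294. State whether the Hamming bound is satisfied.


V_q(n, t) = 23, q^n = 177147, Hamming bound = 7702, |C| = 9294 > bound (violated).

Step 1: Compute V_q(n, t) = Σ_{j=0}^1 C(n, j) (q−1)^j.
  j = 0: C(11,0)·(2)^0 = 1·1 = 1.
  j = 1: C(11,1)·(2)^1 = 11·2 = 22.
  V_q(n, t) = 1 + 22 = 23.
Step 2: q^n = 3^11 = 177147.
Step 3: Hamming bound ⌊q^n / V_q(n,t)⌋ = ⌊177147/23⌋ = 7702.
Step 4: Compare |C| = 9294 to 7702: violated.
The claimed |C| lies above the Hamming bound, so no 3-ary code of length 11 with d ≥ 3 can have 9294 codewords.


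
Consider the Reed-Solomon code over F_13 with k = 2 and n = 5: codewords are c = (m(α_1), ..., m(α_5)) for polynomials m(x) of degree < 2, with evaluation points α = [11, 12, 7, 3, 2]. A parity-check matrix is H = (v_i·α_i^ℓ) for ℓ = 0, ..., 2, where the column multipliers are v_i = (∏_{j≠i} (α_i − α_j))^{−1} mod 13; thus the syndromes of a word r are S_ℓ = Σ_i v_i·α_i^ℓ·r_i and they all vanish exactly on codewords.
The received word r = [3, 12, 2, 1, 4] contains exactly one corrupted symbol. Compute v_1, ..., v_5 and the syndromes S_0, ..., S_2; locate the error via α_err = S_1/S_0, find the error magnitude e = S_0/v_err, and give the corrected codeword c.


S = (8, 5, 8), error at position 2, error magnitude e = 12, c = [3, 0, 2, 1, 4].

Step 1: column multipliers v_i = (∏_{j≠i}(α_i − α_j))^{−1} mod 13.
  i = 1 (α = 11): (11−12)(11−7)(11−3)(11−2) = (−1)·4·8·9 = −288 ≡ 11, so v_1 = 11^{−1} = 6 (mod 13).
  i = 2 (α = 12): (12−11)(12−7)(12−3)(12−2) = 1·5·9·10 = 450 ≡ 8, so v_2 = 8^{−1} = 5 (mod 13).
  i = 3 (α = 7): (7−11)(7−12)(7−3)(7−2) = (−4)·(−5)·4·5 = 400 ≡ 10, so v_3 = 10^{−1} = 4 (mod 13).
  i = 4 (α = 3): (3−11)(3−12)(3−7)(3−2) = (−8)·(−9)·(−4)·1 = −288 ≡ 11, so v_4 = 11^{−1} = 6 (mod 13).
  i = 5 (α = 2): (2−11)(2−12)(2−7)(2−3) = (−9)·(−10)·(−5)·(−1) = 450 ≡ 8, so v_5 = 8^{−1} = 5 (mod 13).
  v = [6, 5, 4, 6, 5].
Step 2: syndromes of r = [3, 12, 2, 1, 4] (all sums mod 13).
  S_0 = Σ v_i r_i = 6·3 + 5·12 + 4·2 + 6·1 + 5·4 = 112 ≡ 8.
  S_1 = Σ v_i α_i r_i = 6·11·3 + 5·12·12 + 4·7·2 + 6·3·1 + 5·2·4 = 1032 ≡ 5.
  α_i^2 mod 13 = [4, 1, 10, 9, 4].
  S_2 = Σ v_i α_i^2 r_i = 6·4·3 + 5·1·12 + 4·10·2 + 6·9·1 + 5·4·4 = 346 ≡ 8.
  S = (8, 5, 8) ≠ 0, so r is not a codeword (an error is present).
Step 3: locate the error. For a single error e at position i, S_ℓ = v_i·e·α_i^ℓ, so α_err = S_1/S_0.
  S_0^{−1} = 8^{−1} = 5 (mod 13), so α_err = 5·5 = 25 ≡ 12 = α_2. Error position i = 2.
  Consistency check: S_2/S_1 = 8·8 = 64 ≡ 12 = α_err ✓ (single-error assumption holds).
Step 4: error magnitude e = S_0/v_2 = S_0·∏_{j≠2}(α_2 − α_j) = 8·8 = 64 ≡ 12 (mod 13).
Step 5: correct position 2: c_2 = r_2 − e = 12 − 12 ≡ 0 (mod 13). Hence c = [3, 0, 2, 1, 4].
  Check: interpolating c through the α_i gives m(x) = 10 + 10·x (degree < 2) with m(α_i) = c_i for every i, so c is indeed a codeword.


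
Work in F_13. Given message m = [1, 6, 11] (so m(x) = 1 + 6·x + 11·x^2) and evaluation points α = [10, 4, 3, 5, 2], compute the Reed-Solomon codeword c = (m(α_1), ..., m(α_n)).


c = [4, 6, 1, 7, 5]

Message polynomial: m(x) = 1 + 6·x + 11·x^2 (mod 13).
For each evaluation point α_i, compute m(α_i) mod 13:
  α_1 = 10: Horner steps 11 → 12 → 4, so m(10) = 4.
  α_2 = 4: Horner steps 11 → 11 → 6, so m(4) = 6.
  α_3 = 3: Horner steps 11 → 0 → 1, so m(3) = 1.
  α_4 = 5: Horner steps 11 → 9 → 7, so m(5) = 7.
  α_5 = 2: Horner steps 11 → 2 → 5, so m(2) = 5.
Codeword c = [4, 6, 1, 7, 5] ∈ F_13^5.


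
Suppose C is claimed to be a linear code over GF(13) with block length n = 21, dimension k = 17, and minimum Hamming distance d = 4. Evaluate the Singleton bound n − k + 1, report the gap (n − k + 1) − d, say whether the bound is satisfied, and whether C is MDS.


Singleton RHS = n − k + 1 = 5, slack = 1, bound satisfied, not MDS.

Singleton bound: d ≤ n − k + 1.
Here n = 21, k = 17, so n − k + 1 = 5.
Given d = 4, check d ≤ 5: YES.
Slack = (n − k + 1) − d = 1.
The code is NOT MDS (slack = 1 > 0).
Description: the claimed parameters are [21, 17, 4]_13; such a code would be non-MDS.


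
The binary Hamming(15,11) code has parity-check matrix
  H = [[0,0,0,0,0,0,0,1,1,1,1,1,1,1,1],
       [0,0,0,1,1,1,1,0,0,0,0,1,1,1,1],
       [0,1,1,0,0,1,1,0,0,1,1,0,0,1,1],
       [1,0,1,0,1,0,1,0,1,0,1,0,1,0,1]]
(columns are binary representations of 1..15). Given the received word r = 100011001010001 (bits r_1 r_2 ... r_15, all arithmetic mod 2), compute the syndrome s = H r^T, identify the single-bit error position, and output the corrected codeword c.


s = (1, 1, 1, 1)^T, error position = 15, corrected codeword c = 100011001010000

Compute s = H r^T mod 2 one row at a time:
  s_1 = 0 + 1 + 0 + 1 + 0 + 0 + 0 + 1 = 3 ≡ 1 (mod 2).
  s_2 = 0 + 1 + 1 + 0 + 0 + 0 + 0 + 1 = 3 ≡ 1 (mod 2).
  s_3 = 0 + 0 + 1 + 0 + 0 + 1 + 0 + 1 = 3 ≡ 1 (mod 2).
  s_4 = 1 + 0 + 1 + 0 + 1 + 1 + 0 + 1 = 5 ≡ 1 (mod 2).
s = (1, 1, 1, 1)^T — this equals column 15 of H (binary 1111), so error is at position 15.
Correct: flip bit 15 of r = 100011001010001 to get c = 100011001010000.


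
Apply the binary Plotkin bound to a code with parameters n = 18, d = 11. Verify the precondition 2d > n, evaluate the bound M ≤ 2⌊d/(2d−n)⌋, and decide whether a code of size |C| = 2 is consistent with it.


Plotkin bound M ≤ 4; given |C| = 2 ≤ bound (satisfied).

Check applicability: 2d = 22, n = 18.
2d − n = 4 > 0, so Plotkin applies.
Compute d/(2d−n) = 11/4 ≈ 2.7500.
⌊d/(2d−n)⌋ = 2.
Plotkin bound: M ≤ 2·2 = 4.
Given |C| = 2, check: satisfied.
This |C| is below the Plotkin bound.


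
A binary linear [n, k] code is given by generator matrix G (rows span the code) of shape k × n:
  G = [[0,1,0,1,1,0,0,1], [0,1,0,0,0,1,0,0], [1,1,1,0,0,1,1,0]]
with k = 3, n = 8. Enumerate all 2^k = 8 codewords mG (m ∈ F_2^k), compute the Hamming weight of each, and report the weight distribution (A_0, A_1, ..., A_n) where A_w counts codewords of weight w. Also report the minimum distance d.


Weight distribution: A_0 = 1, A_2 = 1, A_3 = 1, A_4 = 2, A_5 = 1, A_7 = 2. Minimum distance d = 2.

Enumerate all 2^3 = 8 messages m ∈ F_2^3.
For each, compute codeword c = mG in F_2^8, then tally its weight.
  m = 000 → c = 00000000, weight = 0.
  m = 100 → c = 01011001, weight = 4.
  m = 010 → c = 01000100, weight = 2.
  m = 110 → c = 00011101, weight = 4.
  m = 001 → c = 11100110, weight = 5.
  m = 101 → c = 10111111, weight = 7.
  m = 011 → c = 10100010, weight = 3.
  m = 111 → c = 11111011, weight = 7.
Tally weights:
  weight 0: 1 codewords.
  weight 2: 1 codewords.
  weight 3: 1 codewords.
  weight 4: 2 codewords.
  weight 5: 1 codewords.
  weight 7: 2 codewords.
Minimum distance d = smallest w > 0 with A_w > 0 = 2.
Sanity: Σ A_w = 8 = 2^3 = 8 ✓.


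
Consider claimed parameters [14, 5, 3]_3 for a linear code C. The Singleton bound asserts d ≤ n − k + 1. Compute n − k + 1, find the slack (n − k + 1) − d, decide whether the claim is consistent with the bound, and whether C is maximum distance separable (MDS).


Singleton RHS = n − k + 1 = 10, slack = 7, bound satisfied, not MDS.

Singleton bound: d ≤ n − k + 1.
Here n = 14, k = 5, so n − k + 1 = 10.
Given d = 3, check d ≤ 10: YES.
Slack = (n − k + 1) − d = 7.
The code is NOT MDS (slack = 7 > 0).
Description: the claimed parameters are [14, 5, 3]_3; such a code would be non-MDS.


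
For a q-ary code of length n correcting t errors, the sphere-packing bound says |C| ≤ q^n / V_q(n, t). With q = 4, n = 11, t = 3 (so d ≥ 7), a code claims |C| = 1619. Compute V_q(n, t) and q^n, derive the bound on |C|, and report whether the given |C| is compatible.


V_q(n, t) = 4984, q^n = 4194304, Hamming bound = 841, |C| = 1619 > bound (violated).

Step 1: Compute V_q(n, t) = Σ_{j=0}^3 C(n, j) (q−1)^j.
  j = 0: C(11,0)·(3)^0 = 1·1 = 1.
  j = 1: C(11,1)·(3)^1 = 11·3 = 33.
  j = 2: C(11,2)·(3)^2 = 55·9 = 495.
  j = 3: C(11,3)·(3)^3 = 165·27 = 4455.
  V_q(n, t) = 1 + 33 + 495 + 4455 = 4984.
Step 2: q^n = 4^11 = 4194304.
Step 3: Hamming bound ⌊q^n / V_q(n,t)⌋ = ⌊4194304/4984⌋ = 841.
Step 4: Compare |C| = 1619 to 841: violated.
The claimed |C| lies above the Hamming bound, so no 4-ary code of length 11 with d ≥ 7 can have 1619 codewords.


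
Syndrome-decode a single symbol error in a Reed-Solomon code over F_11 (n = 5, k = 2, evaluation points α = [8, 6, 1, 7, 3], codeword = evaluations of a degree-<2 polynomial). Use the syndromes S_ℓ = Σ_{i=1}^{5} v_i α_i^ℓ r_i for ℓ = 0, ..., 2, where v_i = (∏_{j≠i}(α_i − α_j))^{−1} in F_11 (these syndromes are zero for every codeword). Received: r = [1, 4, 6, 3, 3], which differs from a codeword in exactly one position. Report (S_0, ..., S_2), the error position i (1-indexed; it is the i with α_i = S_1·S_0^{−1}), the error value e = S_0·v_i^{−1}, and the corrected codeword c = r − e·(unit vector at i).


S = (8, 1, 7), error at position 4, error magnitude e = 6, c = [1, 4, 6, 8, 3].

Step 1: column multipliers v_i = (∏_{j≠i}(α_i − α_j))^{−1} mod 11.
  i = 1 (α = 8): (8−6)(8−1)(8−7)(8−3) = 2·7·1·5 = 70 ≡ 4, so v_1 = 4^{−1} = 3 (mod 11).
  i = 2 (α = 6): (6−8)(6−1)(6−7)(6−3) = (−2)·5·(−1)·3 = 30 ≡ 8, so v_2 = 8^{−1} = 7 (mod 11).
  i = 3 (α = 1): (1−8)(1−6)(1−7)(1−3) = (−7)·(−5)·(−6)·(−2) = 420 ≡ 2, so v_3 = 2^{−1} = 6 (mod 11).
  i = 4 (α = 7): (7−8)(7−6)(7−1)(7−3) = (−1)·1·6·4 = −24 ≡ 9, so v_4 = 9^{−1} = 5 (mod 11).
  i = 5 (α = 3): (3−8)(3−6)(3−1)(3−7) = (−5)·(−3)·2·(−4) = −120 ≡ 1, so v_5 = 1^{−1} = 1 (mod 11).
  v = [3, 7, 6, 5, 1].
Step 2: syndromes of r = [1, 4, 6, 3, 3] (all sums mod 11).
  S_0 = Σ v_i r_i = 3·1 + 7·4 + 6·6 + 5·3 + 1·3 = 85 ≡ 8.
  S_1 = Σ v_i α_i r_i = 3·8·1 + 7·6·4 + 6·1·6 + 5·7·3 + 1·3·3 = 342 ≡ 1.
  α_i^2 mod 11 = [9, 3, 1, 5, 9].
  S_2 = Σ v_i α_i^2 r_i = 3·9·1 + 7·3·4 + 6·1·6 + 5·5·3 + 1·9·3 = 249 ≡ 7.
  S = (8, 1, 7) ≠ 0, so r is not a codeword (an error is present).
Step 3: locate the error. For a single error e at position i, S_ℓ = v_i·e·α_i^ℓ, so α_err = S_1/S_0.
  S_0^{−1} = 8^{−1} = 7 (mod 11), so α_err = 1·7 = 7 ≡ 7 = α_4. Error position i = 4.
  Consistency check: S_2/S_1 = 7·1 = 7 ≡ 7 = α_err ✓ (single-error assumption holds).
Step 4: error magnitude e = S_0/v_4 = S_0·∏_{j≠4}(α_4 − α_j) = 8·9 = 72 ≡ 6 (mod 11).
Step 5: correct position 4: c_4 = r_4 − e = 3 − 6 ≡ 8 (mod 11). Hence c = [1, 4, 6, 8, 3].
  Check: interpolating c through the α_i gives m(x) = 2 + 4·x (degree < 2) with m(α_i) = c_i for every i, so c is indeed a codeword.


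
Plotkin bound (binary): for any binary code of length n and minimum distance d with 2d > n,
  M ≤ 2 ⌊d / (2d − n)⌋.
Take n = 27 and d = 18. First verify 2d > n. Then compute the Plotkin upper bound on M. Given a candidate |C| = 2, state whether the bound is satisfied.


Plotkin bound M ≤ 4; given |C| = 2 ≤ bound (satisfied).

Check applicability: 2d = 36, n = 27.
2d − n = 9 > 0, so Plotkin applies.
Compute d/(2d−n) = 18/9 ≈ 2.0000.
⌊d/(2d−n)⌋ = 2.
Plotkin bound: M ≤ 2·2 = 4.
Given |C| = 2, check: satisfied.
This |C| is below the Plotkin bound.


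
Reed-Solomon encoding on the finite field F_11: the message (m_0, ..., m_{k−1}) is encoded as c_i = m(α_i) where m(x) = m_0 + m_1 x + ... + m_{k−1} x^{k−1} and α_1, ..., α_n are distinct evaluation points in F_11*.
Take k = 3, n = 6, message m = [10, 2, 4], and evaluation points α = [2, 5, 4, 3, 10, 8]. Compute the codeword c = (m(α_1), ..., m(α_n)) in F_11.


c = [8, 10, 5, 8, 1, 7]

Message polynomial: m(x) = 10 + 2·x + 4·x^2 (mod 11).
For each evaluation point α_i, compute m(α_i) mod 11:
  α_1 = 2: Horner steps 4 → 10 → 8, so m(2) = 8.
  α_2 = 5: Horner steps 4 → 0 → 10, so m(5) = 10.
  α_3 = 4: Horner steps 4 → 7 → 5, so m(4) = 5.
  α_4 = 3: Horner steps 4 → 3 → 8, so m(3) = 8.
  α_5 = 10: Horner steps 4 → 9 → 1, so m(10) = 1.
  α_6 = 8: Horner steps 4 → 1 → 7, so m(8) = 7.
Codeword c = [8, 10, 5, 8, 1, 7] ∈ F_11^6.


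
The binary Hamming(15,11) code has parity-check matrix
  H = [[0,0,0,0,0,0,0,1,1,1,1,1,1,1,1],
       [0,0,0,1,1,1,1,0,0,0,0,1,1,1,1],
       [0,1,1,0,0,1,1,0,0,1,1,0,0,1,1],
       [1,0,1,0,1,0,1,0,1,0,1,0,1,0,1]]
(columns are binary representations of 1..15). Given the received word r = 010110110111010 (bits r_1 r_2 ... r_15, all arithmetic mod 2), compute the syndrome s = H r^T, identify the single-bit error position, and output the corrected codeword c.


s = (1, 1, 1, 1)^T, error position = 15, corrected codeword c = 010110110111011

Compute s = H r^T mod 2 one row at a time:
  s_1 = 1 + 0 + 1 + 1 + 1 + 0 + 1 + 0 = 5 ≡ 1 (mod 2).
  s_2 = 1 + 1 + 0 + 1 + 1 + 0 + 1 + 0 = 5 ≡ 1 (mod 2).
  s_3 = 1 + 0 + 0 + 1 + 1 + 1 + 1 + 0 = 5 ≡ 1 (mod 2).
  s_4 = 0 + 0 + 1 + 1 + 0 + 1 + 0 + 0 = 3 ≡ 1 (mod 2).
s = (1, 1, 1, 1)^T — this equals column 15 of H (binary 1111), so error is at position 15.
Correct: flip bit 15 of r = 010110110111010 to get c = 010110110111011.


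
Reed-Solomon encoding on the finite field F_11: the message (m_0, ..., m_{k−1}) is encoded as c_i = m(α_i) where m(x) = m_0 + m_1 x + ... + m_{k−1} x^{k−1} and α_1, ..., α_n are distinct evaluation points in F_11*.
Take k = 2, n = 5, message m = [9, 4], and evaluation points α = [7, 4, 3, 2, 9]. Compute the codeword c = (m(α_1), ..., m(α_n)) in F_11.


c = [4, 3, 10, 6, 1]

Message polynomial: m(x) = 9 + 4·x (mod 11).
For each evaluation point α_i, compute m(α_i) mod 11:
  α_1 = 7: Horner steps 4 → 4, so m(7) = 4.
  α_2 = 4: Horner steps 4 → 3, so m(4) = 3.
  α_3 = 3: Horner steps 4 → 10, so m(3) = 10.
  α_4 = 2: Horner steps 4 → 6, so m(2) = 6.
  α_5 = 9: Horner steps 4 → 1, so m(9) = 1.
Codeword c = [4, 3, 10, 6, 1] ∈ F_11^5.


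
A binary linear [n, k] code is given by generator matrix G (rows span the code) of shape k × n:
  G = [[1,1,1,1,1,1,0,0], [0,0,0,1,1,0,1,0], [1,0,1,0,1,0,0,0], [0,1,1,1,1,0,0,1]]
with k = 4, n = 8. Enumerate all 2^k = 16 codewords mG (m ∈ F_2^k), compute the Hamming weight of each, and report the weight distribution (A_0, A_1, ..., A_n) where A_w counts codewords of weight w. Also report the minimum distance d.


Weight distribution: A_0 = 1, A_3 = 4, A_4 = 5, A_5 = 4, A_6 = 2. Minimum distance d = 3.

Enumerate all 2^4 = 16 messages m ∈ F_2^4.
For each, compute codeword c = mG in F_2^8, then tally its weight.
  m = 0000 → c = 00000000, weight = 0.
  m = 1000 → c = 11111100, weight = 6.
  m = 0100 → c = 00011010, weight = 3.
  m = 1100 → c = 11100110, weight = 5.
  m = 0010 → c = 10101000, weight = 3.
  m = 1010 → c = 01010100, weight = 3.
  m = 0110 → c = 10110010, weight = 4.
  m = 1110 → c = 01001110, weight = 4.
  m = 0001 → c = 01111001, weight = 5.
  m = 1001 → c = 10000101, weight = 3.
  m = 0101 → c = 01100011, weight = 4.
  m = 1101 → c = 10011111, weight = 6.
  m = 0011 → c = 11010001, weight = 4.
  m = 1011 → c = 00101101, weight = 4.
  m = 0111 → c = 11001011, weight = 5.
  m = 1111 → c = 00110111, weight = 5.
Tally weights:
  weight 0: 1 codewords.
  weight 3: 4 codewords.
  weight 4: 5 codewords.
  weight 5: 4 codewords.
  weight 6: 2 codewords.
Minimum distance d = smallest w > 0 with A_w > 0 = 3.
Sanity: Σ A_w = 16 = 2^4 = 16 ✓.


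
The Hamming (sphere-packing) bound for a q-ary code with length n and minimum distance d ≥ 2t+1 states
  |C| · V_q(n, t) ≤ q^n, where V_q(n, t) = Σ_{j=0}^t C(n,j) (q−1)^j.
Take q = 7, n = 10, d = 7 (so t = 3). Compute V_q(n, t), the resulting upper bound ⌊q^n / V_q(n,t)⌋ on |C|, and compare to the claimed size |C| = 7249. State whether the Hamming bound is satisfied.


V_q(n, t) = 27601, q^n = 282475249, Hamming bound = 10234, |C| = 7249 ≤ bound (satisfied).

Step 1: Compute V_q(n, t) = Σ_{j=0}^3 C(n, j) (q−1)^j.
  j = 0: C(10,0)·(6)^0 = 1·1 = 1.
  j = 1: C(10,1)·(6)^1 = 10·6 = 60.
  j = 2: C(10,2)·(6)^2 = 45·36 = 1620.
  j = 3: C(10,3)·(6)^3 = 120·216 = 25920.
  V_q(n, t) = 1 + 60 + 1620 + 25920 = 27601.
Step 2: q^n = 7^10 = 282475249.
Step 3: Hamming bound ⌊q^n / V_q(n,t)⌋ = ⌊282475249/27601⌋ = 10234.
Step 4: Compare |C| = 7249 to 10234: satisfied.
The claimed |C| lies below the Hamming bound.


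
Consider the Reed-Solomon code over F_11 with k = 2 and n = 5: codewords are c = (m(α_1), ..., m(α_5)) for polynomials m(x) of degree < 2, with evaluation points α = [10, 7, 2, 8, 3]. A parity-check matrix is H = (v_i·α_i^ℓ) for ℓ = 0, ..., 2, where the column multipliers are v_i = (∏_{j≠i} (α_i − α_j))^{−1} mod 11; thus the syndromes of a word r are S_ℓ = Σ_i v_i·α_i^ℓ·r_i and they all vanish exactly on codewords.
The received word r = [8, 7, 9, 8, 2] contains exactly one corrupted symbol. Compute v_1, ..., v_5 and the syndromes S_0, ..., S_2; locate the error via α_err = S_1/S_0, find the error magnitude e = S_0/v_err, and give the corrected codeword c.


S = (5, 7, 1), error at position 4, error magnitude e = 8, c = [8, 7, 9, 0, 2].

Step 1: column multipliers v_i = (∏_{j≠i}(α_i − α_j))^{−1} mod 11.
  i = 1 (α = 10): (10−7)(10−2)(10−8)(10−3) = 3·8·2·7 = 336 ≡ 6, so v_1 = 6^{−1} = 2 (mod 11).
  i = 2 (α = 7): (7−10)(7−2)(7−8)(7−3) = (−3)·5·(−1)·4 = 60 ≡ 5, so v_2 = 5^{−1} = 9 (mod 11).
  i = 3 (α = 2): (2−10)(2−7)(2−8)(2−3) = (−8)·(−5)·(−6)·(−1) = 240 ≡ 9, so v_3 = 9^{−1} = 5 (mod 11).
  i = 4 (α = 8): (8−10)(8−7)(8−2)(8−3) = (−2)·1·6·5 = −60 ≡ 6, so v_4 = 6^{−1} = 2 (mod 11).
  i = 5 (α = 3): (3−10)(3−7)(3−2)(3−8) = (−7)·(−4)·1·(−5) = −140 ≡ 3, so v_5 = 3^{−1} = 4 (mod 11).
  v = [2, 9, 5, 2, 4].
Step 2: syndromes of r = [8, 7, 9, 8, 2] (all sums mod 11).
  S_0 = Σ v_i r_i = 2·8 + 9·7 + 5·9 + 2·8 + 4·2 = 148 ≡ 5.
  S_1 = Σ v_i α_i r_i = 2·10·8 + 9·7·7 + 5·2·9 + 2·8·8 + 4·3·2 = 843 ≡ 7.
  α_i^2 mod 11 = [1, 5, 4, 9, 9].
  S_2 = Σ v_i α_i^2 r_i = 2·1·8 + 9·5·7 + 5·4·9 + 2·9·8 + 4·9·2 = 727 ≡ 1.
  S = (5, 7, 1) ≠ 0, so r is not a codeword (an error is present).
Step 3: locate the error. For a single error e at position i, S_ℓ = v_i·e·α_i^ℓ, so α_err = S_1/S_0.
  S_0^{−1} = 5^{−1} = 9 (mod 11), so α_err = 7·9 = 63 ≡ 8 = α_4. Error position i = 4.
  Consistency check: S_2/S_1 = 1·8 = 8 ≡ 8 = α_err ✓ (single-error assumption holds).
Step 4: error magnitude e = S_0/v_4 = S_0·∏_{j≠4}(α_4 − α_j) = 5·6 = 30 ≡ 8 (mod 11).
Step 5: correct position 4: c_4 = r_4 − e = 8 − 8 ≡ 0 (mod 11). Hence c = [8, 7, 9, 0, 2].
  Check: interpolating c through the α_i gives m(x) = 1 + 4·x (degree < 2) with m(α_i) = c_i for every i, so c is indeed a codeword.


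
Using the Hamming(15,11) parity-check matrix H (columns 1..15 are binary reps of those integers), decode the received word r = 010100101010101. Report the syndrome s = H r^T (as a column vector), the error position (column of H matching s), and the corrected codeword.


s = (0, 0, 0, 1)^T, error position = 1, corrected codeword c = 110100101010101

Compute s = H r^T mod 2 one row at a time:
  s_1 = 0 + 1 + 0 + 1 + 0 + 1 + 0 + 1 = 4 ≡ 0 (mod 2).
  s_2 = 1 + 0 + 0 + 1 + 0 + 1 + 0 + 1 = 4 ≡ 0 (mod 2).
  s_3 = 1 + 0 + 0 + 1 + 0 + 1 + 0 + 1 = 4 ≡ 0 (mod 2).
  s_4 = 0 + 0 + 0 + 1 + 1 + 1 + 1 + 1 = 5 ≡ 1 (mod 2).
s = (0, 0, 0, 1)^T — this equals column 1 of H (binary 0001), so error is at position 1.
Correct: flip bit 1 of r = 010100101010101 to get c = 110100101010101.


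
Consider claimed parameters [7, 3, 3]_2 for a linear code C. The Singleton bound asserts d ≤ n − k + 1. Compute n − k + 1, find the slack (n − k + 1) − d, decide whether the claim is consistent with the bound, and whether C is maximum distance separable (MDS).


Singleton RHS = n − k + 1 = 5, slack = 2, bound satisfied, not MDS.

Singleton bound: d ≤ n − k + 1.
Here n = 7, k = 3, so n − k + 1 = 5.
Given d = 3, check d ≤ 5: YES.
Slack = (n − k + 1) − d = 2.
The code is NOT MDS (slack = 2 > 0).
Description: the claimed parameters are [7, 3, 3]_2; such a code would be non-MDS.


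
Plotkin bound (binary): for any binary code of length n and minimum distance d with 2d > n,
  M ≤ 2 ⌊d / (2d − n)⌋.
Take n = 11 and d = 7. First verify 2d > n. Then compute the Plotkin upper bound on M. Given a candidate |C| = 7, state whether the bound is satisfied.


Plotkin bound M ≤ 4; given |C| = 7 > bound (violated).

Check applicability: 2d = 14, n = 11.
2d − n = 3 > 0, so Plotkin applies.
Compute d/(2d−n) = 7/3 ≈ 2.3333.
⌊d/(2d−n)⌋ = 2.
Plotkin bound: M ≤ 2·2 = 4.
Given |C| = 7, check: VIOLATED.
This |C| is above the Plotkin bound, so no binary code with n = 11, d = 7 and 7 codewords exists.


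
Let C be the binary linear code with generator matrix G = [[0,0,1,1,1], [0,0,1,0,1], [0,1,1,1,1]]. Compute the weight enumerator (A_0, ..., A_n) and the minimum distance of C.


Weight distribution: A_0 = 1, A_1 = 2, A_2 = 2, A_3 = 2, A_4 = 1. Minimum distance d = 1.

Enumerate all 2^3 = 8 messages m ∈ F_2^3.
For each, compute codeword c = mG in F_2^5, then tally its weight.
  m = 000 → c = 00000, weight = 0.
  m = 100 → c = 00111, weight = 3.
  m = 010 → c = 00101, weight = 2.
  m = 110 → c = 00010, weight = 1.
  m = 001 → c = 01111, weight = 4.
  m = 101 → c = 01000, weight = 1.
  m = 011 → c = 01010, weight = 2.
  m = 111 → c = 01101, weight = 3.
Tally weights:
  weight 0: 1 codewords.
  weight 1: 2 codewords.
  weight 2: 2 codewords.
  weight 3: 2 codewords.
  weight 4: 1 codewords.
Minimum distance d = smallest w > 0 with A_w > 0 = 1.
Sanity: Σ A_w = 8 = 2^3 = 8 ✓.


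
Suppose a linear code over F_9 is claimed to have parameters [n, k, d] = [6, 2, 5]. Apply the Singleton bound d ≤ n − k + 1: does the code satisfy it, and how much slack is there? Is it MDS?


Singleton RHS = n − k + 1 = 5, slack = 0, bound satisfied, MDS.

Singleton bound: d ≤ n − k + 1.
Here n = 6, k = 2, so n − k + 1 = 5.
Given d = 5, check d ≤ 5: YES.
Slack = (n − k + 1) − d = 0.
The code is MDS (slack = 0).
Description: the claimed parameters are [6, 2, 5]_9; such a code would be MDS (meets Singleton bound).


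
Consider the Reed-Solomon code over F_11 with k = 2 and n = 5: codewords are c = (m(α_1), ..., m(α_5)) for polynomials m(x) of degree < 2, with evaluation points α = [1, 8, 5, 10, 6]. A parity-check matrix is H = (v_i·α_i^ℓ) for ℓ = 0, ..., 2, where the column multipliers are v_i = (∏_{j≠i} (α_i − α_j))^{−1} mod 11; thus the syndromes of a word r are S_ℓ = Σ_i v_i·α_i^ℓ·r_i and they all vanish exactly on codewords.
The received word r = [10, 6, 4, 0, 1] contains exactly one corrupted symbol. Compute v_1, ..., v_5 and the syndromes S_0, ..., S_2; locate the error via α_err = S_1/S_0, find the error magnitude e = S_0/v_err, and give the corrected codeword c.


S = (10, 10, 10), error at position 1, error magnitude e = 5, c = [5, 6, 4, 0, 1].

Step 1: column multipliers v_i = (∏_{j≠i}(α_i − α_j))^{−1} mod 11.
  i = 1 (α = 1): (1−8)(1−5)(1−10)(1−6) = (−7)·(−4)·(−9)·(−5) = 1260 ≡ 6, so v_1 = 6^{−1} = 2 (mod 11).
  i = 2 (α = 8): (8−1)(8−5)(8−10)(8−6) = 7·3·(−2)·2 = −84 ≡ 4, so v_2 = 4^{−1} = 3 (mod 11).
  i = 3 (α = 5): (5−1)(5−8)(5−10)(5−6) = 4·(−3)·(−5)·(−1) = −60 ≡ 6, so v_3 = 6^{−1} = 2 (mod 11).
  i = 4 (α = 10): (10−1)(10−8)(10−5)(10−6) = 9·2·5·4 = 360 ≡ 8, so v_4 = 8^{−1} = 7 (mod 11).
  i = 5 (α = 6): (6−1)(6−8)(6−5)(6−10) = 5·(−2)·1·(−4) = 40 ≡ 7, so v_5 = 7^{−1} = 8 (mod 11).
  v = [2, 3, 2, 7, 8].
Step 2: syndromes of r = [10, 6, 4, 0, 1] (all sums mod 11).
  S_0 = Σ v_i r_i = 2·10 + 3·6 + 2·4 + 7·0 + 8·1 = 54 ≡ 10.
  S_1 = Σ v_i α_i r_i = 2·1·10 + 3·8·6 + 2·5·4 + 7·10·0 + 8·6·1 = 252 ≡ 10.
  α_i^2 mod 11 = [1, 9, 3, 1, 3].
  S_2 = Σ v_i α_i^2 r_i = 2·1·10 + 3·9·6 + 2·3·4 + 7·1·0 + 8·3·1 = 230 ≡ 10.
  S = (10, 10, 10) ≠ 0, so r is not a codeword (an error is present).
Step 3: locate the error. For a single error e at position i, S_ℓ = v_i·e·α_i^ℓ, so α_err = S_1/S_0.
  S_0^{−1} = 10^{−1} = 10 (mod 11), so α_err = 10·10 = 100 ≡ 1 = α_1. Error position i = 1.
  Consistency check: S_2/S_1 = 10·10 = 100 ≡ 1 = α_err ✓ (single-error assumption holds).
Step 4: error magnitude e = S_0/v_1 = S_0·∏_{j≠1}(α_1 − α_j) = 10·6 = 60 ≡ 5 (mod 11).
Step 5: correct position 1: c_1 = r_1 − e = 10 − 5 ≡ 5 (mod 11). Hence c = [5, 6, 4, 0, 1].
  Check: interpolating c through the α_i gives m(x) = 8 + 8·x (degree < 2) with m(α_i) = c_i for every i, so c is indeed a codeword.


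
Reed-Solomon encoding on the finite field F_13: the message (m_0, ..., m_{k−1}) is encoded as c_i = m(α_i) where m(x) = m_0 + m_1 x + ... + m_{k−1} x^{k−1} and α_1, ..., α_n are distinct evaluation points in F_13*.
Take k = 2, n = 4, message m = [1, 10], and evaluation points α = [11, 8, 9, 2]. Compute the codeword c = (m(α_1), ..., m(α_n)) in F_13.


c = [7, 3, 0, 8]

Message polynomial: m(x) = 1 + 10·x (mod 13).
For each evaluation point α_i, compute m(α_i) mod 13:
  α_1 = 11: Horner steps 10 → 7, so m(11) = 7.
  α_2 = 8: Horner steps 10 → 3, so m(8) = 3.
  α_3 = 9: Horner steps 10 → 0, so m(9) = 0.
  α_4 = 2: Horner steps 10 → 8, so m(2) = 8.
Codeword c = [7, 3, 0, 8] ∈ F_13^4.


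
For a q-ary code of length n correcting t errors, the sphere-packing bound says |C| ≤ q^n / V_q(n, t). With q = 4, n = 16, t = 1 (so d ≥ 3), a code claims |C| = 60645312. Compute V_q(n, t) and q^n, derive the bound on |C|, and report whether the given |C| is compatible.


V_q(n, t) = 49, q^n = 4294967296, Hamming bound = 87652393, |C| = 60645312 ≤ bound (satisfied).

Step 1: Compute V_q(n, t) = Σ_{j=0}^1 C(n, j) (q−1)^j.
  j = 0: C(16,0)·(3)^0 = 1·1 = 1.
  j = 1: C(16,1)·(3)^1 = 16·3 = 48.
  V_q(n, t) = 1 + 48 = 49.
Step 2: q^n = 4^16 = 4294967296.
Step 3: Hamming bound ⌊q^n / V_q(n,t)⌋ = ⌊4294967296/49⌋ = 87652393.
Step 4: Compare |C| = 60645312 to 87652393: satisfied.
The claimed |C| lies below the Hamming bound.
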